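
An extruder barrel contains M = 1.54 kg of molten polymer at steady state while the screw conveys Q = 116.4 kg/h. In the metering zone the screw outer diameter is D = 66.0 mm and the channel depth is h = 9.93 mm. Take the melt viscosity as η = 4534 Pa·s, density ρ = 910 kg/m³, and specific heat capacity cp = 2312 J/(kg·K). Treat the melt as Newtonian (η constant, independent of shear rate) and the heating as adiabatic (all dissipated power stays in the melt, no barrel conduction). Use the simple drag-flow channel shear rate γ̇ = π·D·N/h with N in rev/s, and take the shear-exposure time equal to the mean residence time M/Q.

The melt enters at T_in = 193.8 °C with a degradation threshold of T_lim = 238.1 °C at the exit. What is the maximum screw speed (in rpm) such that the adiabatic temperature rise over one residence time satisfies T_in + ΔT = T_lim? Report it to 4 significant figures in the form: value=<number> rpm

Convert throughput: Q = 116.4 kg/h = 116.4/3600 = 0.0323333 kg/s
t_res = M / Q_s = 1.54 ÷ 0.0323333 = 47.6289 s
Convert to metres: D = 0.066 m, h = 0.00993 m
ΔT_a = T_lim − T_in = 238.1 − 193.8 = 44.3 K
γ̇_max² = ΔT_a·ρ·cp/(η·t_res) = 44.3·910·2312/(4534·47.6289) = 431.6 s⁻²
γ̇_max = √431.6 = 20.775 s⁻¹
N_max = γ̇_max h / (πD) = 20.775·0.00993/(π·0.066) = 0.994938 rev/s → ×60 = 59.6963 rpm

value=59.70 rpm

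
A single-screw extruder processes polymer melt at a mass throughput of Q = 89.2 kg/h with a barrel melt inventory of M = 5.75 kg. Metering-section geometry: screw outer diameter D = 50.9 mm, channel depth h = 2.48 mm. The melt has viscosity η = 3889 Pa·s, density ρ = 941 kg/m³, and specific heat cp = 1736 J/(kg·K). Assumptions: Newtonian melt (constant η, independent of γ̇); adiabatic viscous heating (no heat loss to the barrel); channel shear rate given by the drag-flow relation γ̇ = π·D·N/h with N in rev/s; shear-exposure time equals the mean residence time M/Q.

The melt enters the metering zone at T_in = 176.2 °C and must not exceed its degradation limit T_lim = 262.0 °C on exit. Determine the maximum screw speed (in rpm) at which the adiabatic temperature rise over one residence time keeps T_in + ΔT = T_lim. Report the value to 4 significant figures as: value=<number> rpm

Throughput in SI: Q_s = 89.2 kg/h ÷ 3600 s/h = 0.0247778 kg/s
Mean residence time: t_res = M/Q_s = 5.75 kg / 0.0247778 kg/s = 232.063 s
Geometry in SI: D = 50.9 mm → 0.0509 m, h = 2.48 mm → 0.00248 m
ΔT_a = T_lim − T_in = 262.0 − 176.2 = 85.8 K
γ̇_max² = ΔT_a·ρ·cp / (η·t_res) = [85.8 × 941 × 1736] / [3889 × 232.063] = 155.304 s⁻²
Take the square root: γ̇_max = √(155.304) = 12.4621 s⁻¹
Solve γ̇ = πDN/h for N: N_max = γ̇_max·h/(π·D) = 12.4621 × 0.00248 / (π × 0.0509) = 0.193275 rev/s = 11.5965 rpm

value=11.60 rpm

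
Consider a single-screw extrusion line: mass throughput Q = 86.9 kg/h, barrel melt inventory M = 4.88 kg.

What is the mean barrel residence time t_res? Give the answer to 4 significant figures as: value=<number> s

value=202.2 s

Convert throughput: Q = 86.9 kg/h = 86.9/3600 = 0.0241389 kg/s
t_res = M / Q_s = 4.88 / 0.0241389 = 202.163 s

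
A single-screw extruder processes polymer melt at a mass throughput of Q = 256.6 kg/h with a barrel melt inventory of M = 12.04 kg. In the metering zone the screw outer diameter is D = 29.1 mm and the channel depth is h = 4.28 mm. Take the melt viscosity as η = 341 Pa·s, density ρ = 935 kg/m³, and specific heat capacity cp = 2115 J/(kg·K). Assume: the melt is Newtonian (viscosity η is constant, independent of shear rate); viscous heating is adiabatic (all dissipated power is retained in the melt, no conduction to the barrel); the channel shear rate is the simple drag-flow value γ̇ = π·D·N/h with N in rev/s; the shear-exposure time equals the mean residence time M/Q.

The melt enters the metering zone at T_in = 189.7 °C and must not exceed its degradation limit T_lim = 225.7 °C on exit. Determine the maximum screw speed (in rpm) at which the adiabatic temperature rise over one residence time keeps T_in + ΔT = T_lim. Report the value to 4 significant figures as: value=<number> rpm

value=98.75 rpm

Convert throughput: Q = 256.6 kg/h = 256.6/3600 = 0.0712778 kg/s
t_res = M / Q_s = 12.04 ÷ 0.0712778 = 168.917 s
D = 29.1 mm = 0.0291 m;  h = 4.28 mm = 0.00428 m
ΔT_a = T_lim − T_in = 225.7 °C − 189.7 °C = 36 K
Invert ΔT = ηγ̇²t_res/(ρcp) for γ̇: γ̇_max² = ΔT_a ρ cp / (η t_res) = 36·935·2115 / (341·168.917) = 1235.94 s⁻²
Take the square root: γ̇_max = √(1235.94) = 35.156 s⁻¹
N_max = γ̇_max h / (πD) = 35.156·0.00428/(π·0.0291) = 1.64589 rev/s → ×60 = 98.7532 rpm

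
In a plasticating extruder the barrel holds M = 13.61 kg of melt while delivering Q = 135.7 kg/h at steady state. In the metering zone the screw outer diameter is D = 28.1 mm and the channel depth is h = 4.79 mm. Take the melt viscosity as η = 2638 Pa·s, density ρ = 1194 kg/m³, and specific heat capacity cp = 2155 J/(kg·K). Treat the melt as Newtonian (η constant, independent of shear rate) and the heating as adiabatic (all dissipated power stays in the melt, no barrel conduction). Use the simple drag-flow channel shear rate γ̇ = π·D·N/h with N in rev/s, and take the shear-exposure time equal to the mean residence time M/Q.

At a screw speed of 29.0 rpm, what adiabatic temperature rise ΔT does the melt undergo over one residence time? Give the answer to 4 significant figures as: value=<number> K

value=29.37 K

Q_s = Q / 3600 = 135.7 / 3600 = 0.0376944 kg/s
t_res = M / Q_s = 13.61 / 0.0376944 = 361.061 s
Geometry in metres: D = 28.1 mm → 0.0281 m, h = 4.79 mm → 0.00479 m; screw speed N = 29.0 rpm = 0.483333 rev/s
γ̇ = π·D·N / h = π · 0.0281 · 0.483333 / 0.00479 = 8.90774 s⁻¹
ΔT = η·γ̇²·t_res / (ρ·cp) = 2638 · (8.90774)² · 361.061 / (1194 · 2155) = 29.3724 K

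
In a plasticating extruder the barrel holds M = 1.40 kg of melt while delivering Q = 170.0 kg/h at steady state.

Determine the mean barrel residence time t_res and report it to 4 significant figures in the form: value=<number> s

Convert throughput: Q = 170.0 kg/h = 170.0/3600 = 0.0472222 kg/s
t_res = M / Q_s = 1.40 / 0.0472222 = 29.6471 s

value=29.65 s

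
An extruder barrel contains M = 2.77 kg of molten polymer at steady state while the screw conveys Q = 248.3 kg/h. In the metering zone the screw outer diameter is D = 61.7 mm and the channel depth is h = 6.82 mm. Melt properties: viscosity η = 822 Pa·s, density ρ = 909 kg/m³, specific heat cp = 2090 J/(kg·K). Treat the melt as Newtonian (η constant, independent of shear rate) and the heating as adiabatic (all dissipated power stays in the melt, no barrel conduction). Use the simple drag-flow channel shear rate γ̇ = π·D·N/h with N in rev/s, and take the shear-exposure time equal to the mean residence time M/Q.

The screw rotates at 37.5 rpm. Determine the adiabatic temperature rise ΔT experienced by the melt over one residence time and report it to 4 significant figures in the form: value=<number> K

value=5.483 K

Throughput in SI: Q_s = 248.3 kg/h ÷ 3600 s/h = 0.0689722 kg/s
t_res = M / Q_s = 2.77 / 0.0689722 = 40.1611 s
Convert to SI: D = 0.0617 m, h = 0.00682 m, N = 37.5/60 = 0.625 rev/s
Shear rate: γ̇ = πDN/h = π·0.0617·0.625/0.00682 = 17.7636 s⁻¹
ΔT = η·γ̇²·t_res/(ρ·cp) = [822 × 17.7636² × 40.1611] / [909 × 2090] = 5.48313 K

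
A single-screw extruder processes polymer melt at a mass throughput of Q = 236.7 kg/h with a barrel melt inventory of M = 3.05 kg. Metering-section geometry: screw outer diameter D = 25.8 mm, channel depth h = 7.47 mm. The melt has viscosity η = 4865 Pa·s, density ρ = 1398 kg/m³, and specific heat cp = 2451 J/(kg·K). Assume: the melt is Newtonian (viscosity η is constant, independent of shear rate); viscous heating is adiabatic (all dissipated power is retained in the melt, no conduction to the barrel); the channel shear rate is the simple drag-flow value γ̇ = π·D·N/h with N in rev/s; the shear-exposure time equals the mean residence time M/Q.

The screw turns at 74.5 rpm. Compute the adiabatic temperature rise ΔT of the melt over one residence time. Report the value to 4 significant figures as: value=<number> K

Q_s = Q / 3600 = 236.7 / 3600 = 0.06575 kg/s
t_res = M / Q_s = 3.05 ÷ 0.06575 = 46.3878 s
D = 25.8 mm = 0.0258 m;  h = 7.47 mm = 0.00747 m;  N = 74.5 rpm / 60 = 1.24167 rev/s
γ̇ = π·D·N / h = π · 0.0258 · 1.24167 / 0.00747 = 13.4727 s⁻¹
ΔT = η·γ̇²·t_res / (ρ·cp) = 4865 · (13.4727)² · 46.3878 / (1398 · 2451) = 11.9549 K

value=11.95 K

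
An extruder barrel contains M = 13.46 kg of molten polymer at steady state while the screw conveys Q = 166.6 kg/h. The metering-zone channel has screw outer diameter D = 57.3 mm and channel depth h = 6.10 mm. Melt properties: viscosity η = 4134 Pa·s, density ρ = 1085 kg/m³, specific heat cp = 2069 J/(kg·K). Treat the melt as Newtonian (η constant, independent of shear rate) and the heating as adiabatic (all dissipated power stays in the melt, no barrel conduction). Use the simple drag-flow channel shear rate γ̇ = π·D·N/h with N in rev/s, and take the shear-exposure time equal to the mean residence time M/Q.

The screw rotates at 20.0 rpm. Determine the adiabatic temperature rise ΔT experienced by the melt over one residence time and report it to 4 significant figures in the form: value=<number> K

value=51.83 K

Q_s = Q / 3600 = 166.6 / 3600 = 0.0462778 kg/s
Mean residence time: t_res = M/Q_s = 13.46 kg / 0.0462778 kg/s = 290.852 s
Geometry in metres: D = 57.3 mm → 0.0573 m, h = 6.10 mm → 0.0061 m; screw speed N = 20.0 rpm = 0.333333 rev/s
Shear rate: γ̇ = πDN/h = π·0.0573·0.333333/0.0061 = 9.83679 s⁻¹
ΔT = η·γ̇²·t_res/(ρ·cp) = [4134 × 9.83679² × 290.852] / [1085 × 2069] = 51.8274 K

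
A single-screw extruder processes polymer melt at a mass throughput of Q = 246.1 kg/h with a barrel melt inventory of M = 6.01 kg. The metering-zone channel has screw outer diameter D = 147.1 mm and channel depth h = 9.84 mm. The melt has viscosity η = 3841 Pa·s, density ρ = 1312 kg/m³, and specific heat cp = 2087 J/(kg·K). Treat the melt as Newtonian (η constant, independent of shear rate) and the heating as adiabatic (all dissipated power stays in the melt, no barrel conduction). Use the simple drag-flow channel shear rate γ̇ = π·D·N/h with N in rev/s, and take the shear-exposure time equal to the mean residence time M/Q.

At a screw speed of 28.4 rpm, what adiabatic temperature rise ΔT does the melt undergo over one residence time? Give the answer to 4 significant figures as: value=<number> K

value=60.94 K

Convert throughput: Q = 246.1 kg/h = 246.1/3600 = 0.0683611 kg/s
Mean residence time: t_res = M/Q_s = 6.01 kg / 0.0683611 kg/s = 87.9155 s
Geometry in metres: D = 147.1 mm → 0.1471 m, h = 9.84 mm → 0.00984 m; screw speed N = 28.4 rpm = 0.473333 rev/s
γ̇ = π D N / h = (π)(0.1471)(0.473333) / 0.00984 = 22.2297 s⁻¹
Adiabatic rise: ΔT = η γ̇² t_res / (ρ cp) = 3841·(22.2297)²·87.9155 / (1312·2087) = 60.9428 K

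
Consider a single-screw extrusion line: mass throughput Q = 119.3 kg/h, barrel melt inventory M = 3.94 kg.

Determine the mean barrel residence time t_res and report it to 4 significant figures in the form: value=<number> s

value=118.9 s

Convert throughput: Q = 119.3 kg/h = 119.3/3600 = 0.0331389 kg/s
t_res = M / Q_s = 3.94 ÷ 0.0331389 = 118.894 s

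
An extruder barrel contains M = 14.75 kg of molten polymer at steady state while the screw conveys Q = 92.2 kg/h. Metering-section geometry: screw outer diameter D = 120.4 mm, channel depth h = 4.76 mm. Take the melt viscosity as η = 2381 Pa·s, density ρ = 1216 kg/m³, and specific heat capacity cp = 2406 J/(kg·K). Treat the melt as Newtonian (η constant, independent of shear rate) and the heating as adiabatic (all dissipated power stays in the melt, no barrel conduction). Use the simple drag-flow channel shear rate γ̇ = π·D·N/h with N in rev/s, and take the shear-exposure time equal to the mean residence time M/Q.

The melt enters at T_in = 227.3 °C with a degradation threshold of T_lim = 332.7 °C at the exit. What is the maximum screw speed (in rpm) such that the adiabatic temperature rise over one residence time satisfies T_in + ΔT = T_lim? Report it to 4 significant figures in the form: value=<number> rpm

value=11.32 rpm

Convert throughput: Q = 92.2 kg/h = 92.2/3600 = 0.0256111 kg/s
Mean residence time: t_res = M/Q_s = 14.75 kg / 0.0256111 kg/s = 575.922 s
Convert to metres: D = 0.1204 m, h = 0.00476 m
ΔT_a = T_lim − T_in = 332.7 − 227.3 = 105.4 K
γ̇_max² = ΔT_a·ρ·cp/(η·t_res) = 105.4·1216·2406/(2381·575.922) = 224.878 s⁻²
Take the square root: γ̇_max = √(224.878) = 14.9959 s⁻¹
Solve γ̇ = πDN/h for N: N_max = γ̇_max·h/(π·D) = 14.9959 × 0.00476 / (π × 0.1204) = 0.188714 rev/s = 11.3228 rpm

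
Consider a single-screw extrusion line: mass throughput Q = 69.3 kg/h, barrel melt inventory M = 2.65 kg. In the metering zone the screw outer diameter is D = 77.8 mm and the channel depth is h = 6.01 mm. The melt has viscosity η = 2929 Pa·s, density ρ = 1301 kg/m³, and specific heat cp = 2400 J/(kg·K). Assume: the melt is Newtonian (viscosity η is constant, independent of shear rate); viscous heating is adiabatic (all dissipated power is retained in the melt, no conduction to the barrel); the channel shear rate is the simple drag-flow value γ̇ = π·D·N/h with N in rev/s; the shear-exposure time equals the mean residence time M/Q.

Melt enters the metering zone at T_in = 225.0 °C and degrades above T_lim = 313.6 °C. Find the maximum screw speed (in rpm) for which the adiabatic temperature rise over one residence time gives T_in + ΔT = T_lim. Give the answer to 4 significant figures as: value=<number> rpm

Throughput in SI: Q_s = 69.3 kg/h ÷ 3600 s/h = 0.01925 kg/s
Mean residence time: t_res = M/Q_s = 2.65 kg / 0.01925 kg/s = 137.662 s
D = 77.8 mm = 0.0778 m;  h = 6.01 mm = 0.00601 m
ΔT_a = T_lim − T_in = 313.6 − 225.0 = 88.6 K
Invert ΔT = ηγ̇²t_res/(ρcp) for γ̇: γ̇_max² = ΔT_a ρ cp / (η t_res) = 88.6·1301·2400 / (2929·137.662) = 686.101 s⁻²
γ̇_max = √686.101 = 26.1935 s⁻¹
Solve γ̇ = πDN/h for N: N_max = γ̇_max·h/(π·D) = 26.1935 × 0.00601 / (π × 0.0778) = 0.644079 rev/s = 38.6447 rpm

value=38.64 rpm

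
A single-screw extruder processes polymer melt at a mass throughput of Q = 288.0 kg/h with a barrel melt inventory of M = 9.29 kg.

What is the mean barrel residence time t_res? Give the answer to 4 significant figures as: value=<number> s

Convert throughput: Q = 288.0 kg/h = 288.0/3600 = 0.08 kg/s
t_res = M / Q_s = 9.29 ÷ 0.08 = 116.125 s

value=116.1 s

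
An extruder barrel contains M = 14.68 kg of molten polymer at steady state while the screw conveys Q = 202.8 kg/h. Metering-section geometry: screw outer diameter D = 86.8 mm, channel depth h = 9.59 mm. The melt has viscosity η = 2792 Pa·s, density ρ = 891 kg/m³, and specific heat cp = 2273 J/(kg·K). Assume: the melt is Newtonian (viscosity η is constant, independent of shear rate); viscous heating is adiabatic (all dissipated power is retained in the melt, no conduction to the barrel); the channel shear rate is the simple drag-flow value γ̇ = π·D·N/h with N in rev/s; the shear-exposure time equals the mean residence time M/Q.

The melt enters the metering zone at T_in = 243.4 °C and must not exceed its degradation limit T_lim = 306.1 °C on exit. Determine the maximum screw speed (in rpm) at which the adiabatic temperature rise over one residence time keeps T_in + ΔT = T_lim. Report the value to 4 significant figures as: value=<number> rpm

Q_s = Q / 3600 = 202.8 / 3600 = 0.0563333 kg/s
t_res = M / Q_s = 14.68 / 0.0563333 = 260.592 s
Convert to metres: D = 0.0868 m, h = 0.00959 m
Allowable rise: ΔT_a = T_lim − T_in = 306.1 − 243.4 = 62.7 K
Invert ΔT = ηγ̇²t_res/(ρcp) for γ̇: γ̇_max² = ΔT_a ρ cp / (η t_res) = 62.7·891·2273 / (2792·260.592) = 174.529 s⁻²
γ̇_max = √174.529 = 13.211 s⁻¹
N_max = γ̇_max h / (πD) = 13.211·0.00959/(π·0.0868) = 0.464604 rev/s → ×60 = 27.8763 rpm

value=27.88 rpm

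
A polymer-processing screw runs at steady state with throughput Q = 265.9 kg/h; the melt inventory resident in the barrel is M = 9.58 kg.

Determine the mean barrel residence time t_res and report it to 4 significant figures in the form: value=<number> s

value=129.7 s

Q_s = Q / 3600 = 265.9 / 3600 = 0.0738611 kg/s
Mean residence time: t_res = M/Q_s = 9.58 kg / 0.0738611 kg/s = 129.703 s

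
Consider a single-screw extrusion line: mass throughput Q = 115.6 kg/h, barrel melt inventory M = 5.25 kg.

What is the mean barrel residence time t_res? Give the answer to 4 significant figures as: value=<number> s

value=163.5 s

Throughput in SI: Q_s = 115.6 kg/h ÷ 3600 s/h = 0.0321111 kg/s
Mean residence time: t_res = M/Q_s = 5.25 kg / 0.0321111 kg/s = 163.495 s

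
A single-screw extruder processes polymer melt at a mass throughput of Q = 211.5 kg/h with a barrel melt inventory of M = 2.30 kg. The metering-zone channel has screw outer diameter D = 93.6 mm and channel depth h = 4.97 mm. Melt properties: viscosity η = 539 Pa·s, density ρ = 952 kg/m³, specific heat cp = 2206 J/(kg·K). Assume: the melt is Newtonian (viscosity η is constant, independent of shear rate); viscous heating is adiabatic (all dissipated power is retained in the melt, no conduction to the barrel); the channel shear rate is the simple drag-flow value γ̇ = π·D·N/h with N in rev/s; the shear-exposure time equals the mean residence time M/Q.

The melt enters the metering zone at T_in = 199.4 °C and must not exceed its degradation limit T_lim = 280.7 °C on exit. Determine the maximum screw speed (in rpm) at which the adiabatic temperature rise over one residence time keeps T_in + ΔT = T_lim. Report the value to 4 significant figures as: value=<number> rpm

value=91.22 rpm

Convert throughput: Q = 211.5 kg/h = 211.5/3600 = 0.05875 kg/s
t_res = M / Q_s = 2.30 / 0.05875 = 39.1489 s
D = 93.6 mm = 0.0936 m;  h = 4.97 mm = 0.00497 m
ΔT_a = T_lim − T_in = 280.7 °C − 199.4 °C = 81.3 K
Invert ΔT = ηγ̇²t_res/(ρcp) for γ̇: γ̇_max² = ΔT_a ρ cp / (η t_res) = 81.3·952·2206 / (539·39.1489) = 8091.41 s⁻²
γ̇_max = √8091.41 = 89.9523 s⁻¹
N_max = γ̇_max·h / (π·D) = 89.9523 · 0.00497 / (π · 0.0936) = 1.52035 rev/s = 91.2208 rpm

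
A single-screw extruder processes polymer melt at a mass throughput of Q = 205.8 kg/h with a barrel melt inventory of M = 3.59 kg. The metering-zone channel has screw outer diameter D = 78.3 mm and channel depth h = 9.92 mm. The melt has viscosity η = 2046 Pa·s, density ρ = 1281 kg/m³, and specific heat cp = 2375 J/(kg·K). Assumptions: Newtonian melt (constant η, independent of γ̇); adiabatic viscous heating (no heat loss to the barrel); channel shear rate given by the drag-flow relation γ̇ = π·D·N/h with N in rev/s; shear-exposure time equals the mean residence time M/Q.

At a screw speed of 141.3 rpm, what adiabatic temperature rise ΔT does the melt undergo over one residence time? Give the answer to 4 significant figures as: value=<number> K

Q_s = Q / 3600 = 205.8 / 3600 = 0.0571667 kg/s
t_res = M / Q_s = 3.59 ÷ 0.0571667 = 62.7988 s
Convert to SI: D = 0.0783 m, h = 0.00992 m, N = 141.3/60 = 2.355 rev/s
γ̇ = π·D·N / h = π · 0.0783 · 2.355 / 0.00992 = 58.397 s⁻¹
Adiabatic rise: ΔT = η γ̇² t_res / (ρ cp) = 2046·(58.397)²·62.7988 / (1281·2375) = 144.021 K

value=144.0 K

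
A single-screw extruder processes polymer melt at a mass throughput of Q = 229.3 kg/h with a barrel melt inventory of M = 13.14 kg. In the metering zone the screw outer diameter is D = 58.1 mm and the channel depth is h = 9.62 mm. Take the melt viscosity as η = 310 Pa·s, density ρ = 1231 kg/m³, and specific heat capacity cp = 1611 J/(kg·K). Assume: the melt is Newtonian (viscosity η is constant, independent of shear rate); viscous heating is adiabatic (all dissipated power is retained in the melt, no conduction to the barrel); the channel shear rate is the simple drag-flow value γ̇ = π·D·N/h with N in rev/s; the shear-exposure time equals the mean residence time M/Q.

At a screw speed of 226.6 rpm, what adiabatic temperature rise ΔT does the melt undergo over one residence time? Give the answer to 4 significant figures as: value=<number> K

Convert throughput: Q = 229.3 kg/h = 229.3/3600 = 0.0636944 kg/s
Mean residence time: t_res = M/Q_s = 13.14 kg / 0.0636944 kg/s = 206.297 s
D = 58.1 mm = 0.0581 m;  h = 9.62 mm = 0.00962 m;  N = 226.6 rpm / 60 = 3.77667 rev/s
γ̇ = π·D·N / h = π · 0.0581 · 3.77667 / 0.00962 = 71.6572 s⁻¹
ΔT = η·γ̇²·t_res / (ρ·cp) = 310 · (71.6572)² · 206.297 / (1231 · 1611) = 165.585 K

value=165.6 K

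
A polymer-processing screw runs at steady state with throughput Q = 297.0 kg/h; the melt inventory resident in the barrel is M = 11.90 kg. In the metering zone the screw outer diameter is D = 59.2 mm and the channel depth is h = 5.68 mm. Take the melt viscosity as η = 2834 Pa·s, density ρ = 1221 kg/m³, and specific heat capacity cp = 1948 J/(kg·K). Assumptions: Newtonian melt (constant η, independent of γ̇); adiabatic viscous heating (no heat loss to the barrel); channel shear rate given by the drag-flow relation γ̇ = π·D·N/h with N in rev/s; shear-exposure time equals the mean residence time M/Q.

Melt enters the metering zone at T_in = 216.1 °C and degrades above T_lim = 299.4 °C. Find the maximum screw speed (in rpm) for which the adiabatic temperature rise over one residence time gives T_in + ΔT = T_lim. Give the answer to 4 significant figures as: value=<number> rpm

value=40.34 rpm

Q_s = Q / 3600 = 297.0 / 3600 = 0.0825 kg/s
t_res = M / Q_s = 11.90 / 0.0825 = 144.242 s
D = 59.2 mm = 0.0592 m;  h = 5.68 mm = 0.00568 m
ΔT_a = T_lim − T_in = 299.4 °C − 216.1 °C = 83.3 K
Invert ΔT = ηγ̇²t_res/(ρcp) for γ̇: γ̇_max² = ΔT_a ρ cp / (η t_res) = 83.3·1221·1948 / (2834·144.242) = 484.682 s⁻²
γ̇_max = sqrt(484.682) = 22.0155 s⁻¹
N_max = γ̇_max·h / (π·D) = 22.0155 · 0.00568 / (π · 0.0592) = 0.672365 rev/s = 40.3419 rpm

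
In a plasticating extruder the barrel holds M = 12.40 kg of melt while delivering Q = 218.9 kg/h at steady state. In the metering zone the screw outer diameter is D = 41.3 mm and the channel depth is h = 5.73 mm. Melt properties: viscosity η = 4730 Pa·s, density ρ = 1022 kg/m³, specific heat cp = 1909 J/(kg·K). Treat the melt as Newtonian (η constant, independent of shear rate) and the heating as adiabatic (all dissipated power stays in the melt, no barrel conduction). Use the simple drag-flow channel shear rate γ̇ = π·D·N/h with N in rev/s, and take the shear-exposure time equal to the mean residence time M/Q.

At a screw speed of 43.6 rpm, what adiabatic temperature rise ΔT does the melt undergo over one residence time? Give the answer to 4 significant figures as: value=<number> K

value=133.9 K

Q_s = Q / 3600 = 218.9 / 3600 = 0.0608056 kg/s
Mean residence time: t_res = M/Q_s = 12.40 kg / 0.0608056 kg/s = 203.929 s
D = 41.3 mm = 0.0413 m;  h = 5.73 mm = 0.00573 m;  N = 43.6 rpm / 60 = 0.726667 rev/s
γ̇ = π·D·N / h = π · 0.0413 · 0.726667 / 0.00573 = 16.4543 s⁻¹
Adiabatic rise: ΔT = η γ̇² t_res / (ρ cp) = 4730·(16.4543)²·203.929 / (1022·1909) = 133.858 K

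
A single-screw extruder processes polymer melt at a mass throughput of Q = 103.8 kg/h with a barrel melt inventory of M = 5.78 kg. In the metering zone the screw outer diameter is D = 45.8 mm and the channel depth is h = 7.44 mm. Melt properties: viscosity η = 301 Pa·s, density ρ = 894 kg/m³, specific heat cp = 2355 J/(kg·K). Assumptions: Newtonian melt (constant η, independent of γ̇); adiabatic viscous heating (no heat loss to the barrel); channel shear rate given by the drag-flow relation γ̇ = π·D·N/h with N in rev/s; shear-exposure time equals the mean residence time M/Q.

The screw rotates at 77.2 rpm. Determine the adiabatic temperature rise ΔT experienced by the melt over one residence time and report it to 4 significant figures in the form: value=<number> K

Q_s = Q / 3600 = 103.8 / 3600 = 0.0288333 kg/s
t_res = M / Q_s = 5.78 / 0.0288333 = 200.462 s
Geometry in metres: D = 45.8 mm → 0.0458 m, h = 7.44 mm → 0.00744 m; screw speed N = 77.2 rpm = 1.28667 rev/s
γ̇ = π D N / h = (π)(0.0458)(1.28667) / 0.00744 = 24.8833 s⁻¹
Adiabatic rise: ΔT = η γ̇² t_res / (ρ cp) = 301·(24.8833)²·200.462 / (894·2355) = 17.7455 K

value=17.75 K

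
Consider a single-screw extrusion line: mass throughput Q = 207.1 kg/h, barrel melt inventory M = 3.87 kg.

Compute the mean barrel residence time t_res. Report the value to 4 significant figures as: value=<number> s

Convert throughput: Q = 207.1 kg/h = 207.1/3600 = 0.0575278 kg/s
t_res = M / Q_s = 3.87 / 0.0575278 = 67.2718 s

value=67.27 s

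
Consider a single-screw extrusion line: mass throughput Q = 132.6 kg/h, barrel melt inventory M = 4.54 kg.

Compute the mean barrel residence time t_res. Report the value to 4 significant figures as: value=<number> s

value=123.3 s

Throughput in SI: Q_s = 132.6 kg/h ÷ 3600 s/h = 0.0368333 kg/s
t_res = M / Q_s = 4.54 ÷ 0.0368333 = 123.258 s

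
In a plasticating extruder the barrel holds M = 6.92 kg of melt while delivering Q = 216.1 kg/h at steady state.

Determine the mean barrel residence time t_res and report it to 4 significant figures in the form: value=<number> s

Q_s = Q / 3600 = 216.1 / 3600 = 0.0600278 kg/s
t_res = M / Q_s = 6.92 / 0.0600278 = 115.28 s

value=115.3 s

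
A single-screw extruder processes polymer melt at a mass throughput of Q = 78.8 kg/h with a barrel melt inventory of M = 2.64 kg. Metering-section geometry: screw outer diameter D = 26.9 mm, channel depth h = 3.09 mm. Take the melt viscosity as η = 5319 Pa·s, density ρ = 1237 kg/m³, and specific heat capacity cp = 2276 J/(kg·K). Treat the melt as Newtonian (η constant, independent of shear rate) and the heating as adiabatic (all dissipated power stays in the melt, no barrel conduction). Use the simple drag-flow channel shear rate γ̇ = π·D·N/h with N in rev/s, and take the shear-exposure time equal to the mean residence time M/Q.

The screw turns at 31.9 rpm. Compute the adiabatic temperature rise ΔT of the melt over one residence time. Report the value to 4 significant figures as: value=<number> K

value=48.18 K

Q_s = Q / 3600 = 78.8 / 3600 = 0.0218889 kg/s
t_res = M / Q_s = 2.64 ÷ 0.0218889 = 120.609 s
D = 26.9 mm = 0.0269 m;  h = 3.09 mm = 0.00309 m;  N = 31.9 rpm / 60 = 0.531667 rev/s
Shear rate: γ̇ = πDN/h = π·0.0269·0.531667/0.00309 = 14.5406 s⁻¹
Adiabatic rise: ΔT = η γ̇² t_res / (ρ cp) = 5319·(14.5406)²·120.609 / (1237·2276) = 48.1764 K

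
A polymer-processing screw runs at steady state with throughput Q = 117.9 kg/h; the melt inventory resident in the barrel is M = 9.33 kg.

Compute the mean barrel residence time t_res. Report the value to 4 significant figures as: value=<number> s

Throughput in SI: Q_s = 117.9 kg/h ÷ 3600 s/h = 0.03275 kg/s
t_res = M / Q_s = 9.33 ÷ 0.03275 = 284.885 s

value=284.9 s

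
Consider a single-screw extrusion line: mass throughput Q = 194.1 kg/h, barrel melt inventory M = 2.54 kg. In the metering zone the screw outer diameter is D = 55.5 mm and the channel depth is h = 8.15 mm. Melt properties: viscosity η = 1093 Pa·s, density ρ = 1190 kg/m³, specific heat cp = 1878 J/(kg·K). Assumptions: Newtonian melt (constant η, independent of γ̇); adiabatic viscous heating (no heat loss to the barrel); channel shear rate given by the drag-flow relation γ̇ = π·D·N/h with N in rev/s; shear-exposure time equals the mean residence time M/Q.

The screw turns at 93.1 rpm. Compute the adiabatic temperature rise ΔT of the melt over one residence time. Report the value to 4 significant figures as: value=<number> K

Q_s = Q / 3600 = 194.1 / 3600 = 0.0539167 kg/s
t_res = M / Q_s = 2.54 / 0.0539167 = 47.1097 s
Geometry in metres: D = 55.5 mm → 0.0555 m, h = 8.15 mm → 0.00815 m; screw speed N = 93.1 rpm = 1.55167 rev/s
γ̇ = π D N / h = (π)(0.0555)(1.55167) / 0.00815 = 33.1958 s⁻¹
ΔT = η·γ̇²·t_res/(ρ·cp) = [1093 × 33.1958² × 47.1097] / [1190 × 1878] = 25.3896 K

value=25.39 K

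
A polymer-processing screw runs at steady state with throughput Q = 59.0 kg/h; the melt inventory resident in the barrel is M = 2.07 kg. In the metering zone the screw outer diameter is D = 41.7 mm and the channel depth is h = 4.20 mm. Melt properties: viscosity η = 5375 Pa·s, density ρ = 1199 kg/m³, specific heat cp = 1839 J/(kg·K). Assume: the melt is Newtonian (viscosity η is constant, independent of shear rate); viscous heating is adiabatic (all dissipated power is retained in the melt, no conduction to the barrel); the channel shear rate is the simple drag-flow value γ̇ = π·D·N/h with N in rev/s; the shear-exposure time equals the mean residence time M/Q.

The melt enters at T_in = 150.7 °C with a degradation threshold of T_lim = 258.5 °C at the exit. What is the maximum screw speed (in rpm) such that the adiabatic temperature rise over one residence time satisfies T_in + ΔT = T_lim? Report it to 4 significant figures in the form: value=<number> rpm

Throughput in SI: Q_s = 59.0 kg/h ÷ 3600 s/h = 0.0163889 kg/s
t_res = M / Q_s = 2.07 ÷ 0.0163889 = 126.305 s
Geometry in SI: D = 41.7 mm → 0.0417 m, h = 4.20 mm → 0.0042 m
Allowable rise: ΔT_a = T_lim − T_in = 258.5 − 150.7 = 107.8 K
Invert ΔT = ηγ̇²t_res/(ρcp) for γ̇: γ̇_max² = ΔT_a ρ cp / (η t_res) = 107.8·1199·1839 / (5375·126.305) = 350.123 s⁻²
Take the square root: γ̇_max = √(350.123) = 18.7116 s⁻¹
Solve γ̇ = πDN/h for N: N_max = γ̇_max·h/(π·D) = 18.7116 × 0.0042 / (π × 0.0417) = 0.599893 rev/s = 35.9936 rpm

value=35.99 rpm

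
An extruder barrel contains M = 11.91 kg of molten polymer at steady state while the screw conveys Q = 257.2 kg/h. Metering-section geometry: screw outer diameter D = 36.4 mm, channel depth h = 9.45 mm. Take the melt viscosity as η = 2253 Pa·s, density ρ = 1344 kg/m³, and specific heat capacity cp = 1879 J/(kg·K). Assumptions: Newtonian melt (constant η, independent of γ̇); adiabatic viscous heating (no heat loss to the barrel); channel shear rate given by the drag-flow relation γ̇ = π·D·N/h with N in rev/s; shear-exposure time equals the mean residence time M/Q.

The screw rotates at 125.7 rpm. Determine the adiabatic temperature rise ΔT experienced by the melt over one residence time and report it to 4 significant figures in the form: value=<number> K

value=95.58 K

Throughput in SI: Q_s = 257.2 kg/h ÷ 3600 s/h = 0.0714444 kg/s
Mean residence time: t_res = M/Q_s = 11.91 kg / 0.0714444 kg/s = 166.703 s
Convert to SI: D = 0.0364 m, h = 0.00945 m, N = 125.7/60 = 2.095 rev/s
γ̇ = π D N / h = (π)(0.0364)(2.095) / 0.00945 = 25.3515 s⁻¹
ΔT = η·γ̇²·t_res/(ρ·cp) = [2253 × 25.3515² × 166.703] / [1344 × 1879] = 95.584 K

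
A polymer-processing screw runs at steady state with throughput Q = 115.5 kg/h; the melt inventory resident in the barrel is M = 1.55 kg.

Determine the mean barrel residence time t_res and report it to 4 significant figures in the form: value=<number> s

value=48.31 s

Convert throughput: Q = 115.5 kg/h = 115.5/3600 = 0.0320833 kg/s
Mean residence time: t_res = M/Q_s = 1.55 kg / 0.0320833 kg/s = 48.3117 s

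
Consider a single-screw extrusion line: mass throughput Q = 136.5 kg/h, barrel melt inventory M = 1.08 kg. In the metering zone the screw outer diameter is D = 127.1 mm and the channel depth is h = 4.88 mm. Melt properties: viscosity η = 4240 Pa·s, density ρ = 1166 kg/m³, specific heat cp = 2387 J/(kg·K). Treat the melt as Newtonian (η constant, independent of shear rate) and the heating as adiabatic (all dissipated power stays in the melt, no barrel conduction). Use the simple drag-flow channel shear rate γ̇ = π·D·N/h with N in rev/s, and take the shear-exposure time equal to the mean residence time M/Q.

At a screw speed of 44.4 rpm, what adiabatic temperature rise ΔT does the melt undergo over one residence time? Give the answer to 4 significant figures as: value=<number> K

value=159.1 K

Convert throughput: Q = 136.5 kg/h = 136.5/3600 = 0.0379167 kg/s
t_res = M / Q_s = 1.08 ÷ 0.0379167 = 28.4835 s
Convert to SI: D = 0.1271 m, h = 0.00488 m, N = 44.4/60 = 0.74 rev/s
γ̇ = π D N / h = (π)(0.1271)(0.74) / 0.00488 = 60.549 s⁻¹
Adiabatic rise: ΔT = η γ̇² t_res / (ρ cp) = 4240·(60.549)²·28.4835 / (1166·2387) = 159.083 K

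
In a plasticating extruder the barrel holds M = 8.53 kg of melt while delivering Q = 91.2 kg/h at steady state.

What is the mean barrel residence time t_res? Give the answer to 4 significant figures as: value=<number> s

Throughput in SI: Q_s = 91.2 kg/h ÷ 3600 s/h = 0.0253333 kg/s
t_res = M / Q_s = 8.53 / 0.0253333 = 336.711 s

value=336.7 s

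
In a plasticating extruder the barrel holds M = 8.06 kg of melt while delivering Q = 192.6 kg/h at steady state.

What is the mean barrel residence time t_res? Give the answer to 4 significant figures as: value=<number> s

Q_s = Q / 3600 = 192.6 / 3600 = 0.0535 kg/s
t_res = M / Q_s = 8.06 ÷ 0.0535 = 150.654 s

value=150.7 s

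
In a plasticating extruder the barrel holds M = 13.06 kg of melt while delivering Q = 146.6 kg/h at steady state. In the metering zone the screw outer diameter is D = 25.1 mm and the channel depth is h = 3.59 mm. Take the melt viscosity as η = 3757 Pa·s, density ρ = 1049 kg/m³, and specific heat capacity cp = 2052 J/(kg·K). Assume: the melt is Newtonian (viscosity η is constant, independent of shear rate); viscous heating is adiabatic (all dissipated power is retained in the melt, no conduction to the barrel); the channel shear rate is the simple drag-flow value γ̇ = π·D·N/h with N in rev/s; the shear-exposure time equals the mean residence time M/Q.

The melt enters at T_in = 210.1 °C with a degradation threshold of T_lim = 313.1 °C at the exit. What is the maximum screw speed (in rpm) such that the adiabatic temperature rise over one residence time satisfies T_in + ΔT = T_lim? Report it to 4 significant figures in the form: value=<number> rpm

value=37.05 rpm

Q_s = Q / 3600 = 146.6 / 3600 = 0.0407222 kg/s
t_res = M / Q_s = 13.06 / 0.0407222 = 320.709 s
Geometry in SI: D = 25.1 mm → 0.0251 m, h = 3.59 mm → 0.00359 m
Allowable rise: ΔT_a = T_lim − T_in = 313.1 − 210.1 = 103 K
γ̇_max² = ΔT_a·ρ·cp / (η·t_res) = [103 × 1049 × 2052] / [3757 × 320.709] = 184.008 s⁻²
Take the square root: γ̇_max = √(184.008) = 13.565 s⁻¹
Solve γ̇ = πDN/h for N: N_max = γ̇_max·h/(π·D) = 13.565 × 0.00359 / (π × 0.0251) = 0.617575 rev/s = 37.0545 rpm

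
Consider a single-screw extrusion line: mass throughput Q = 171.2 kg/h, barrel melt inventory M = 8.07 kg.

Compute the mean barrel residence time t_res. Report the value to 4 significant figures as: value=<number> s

value=169.7 s

Convert throughput: Q = 171.2 kg/h = 171.2/3600 = 0.0475556 kg/s
t_res = M / Q_s = 8.07 ÷ 0.0475556 = 169.696 s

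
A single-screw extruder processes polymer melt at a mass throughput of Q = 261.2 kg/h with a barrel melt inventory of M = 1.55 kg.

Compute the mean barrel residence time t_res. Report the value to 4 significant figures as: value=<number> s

Q_s = Q / 3600 = 261.2 / 3600 = 0.0725556 kg/s
Mean residence time: t_res = M/Q_s = 1.55 kg / 0.0725556 kg/s = 21.3629 s

value=21.36 s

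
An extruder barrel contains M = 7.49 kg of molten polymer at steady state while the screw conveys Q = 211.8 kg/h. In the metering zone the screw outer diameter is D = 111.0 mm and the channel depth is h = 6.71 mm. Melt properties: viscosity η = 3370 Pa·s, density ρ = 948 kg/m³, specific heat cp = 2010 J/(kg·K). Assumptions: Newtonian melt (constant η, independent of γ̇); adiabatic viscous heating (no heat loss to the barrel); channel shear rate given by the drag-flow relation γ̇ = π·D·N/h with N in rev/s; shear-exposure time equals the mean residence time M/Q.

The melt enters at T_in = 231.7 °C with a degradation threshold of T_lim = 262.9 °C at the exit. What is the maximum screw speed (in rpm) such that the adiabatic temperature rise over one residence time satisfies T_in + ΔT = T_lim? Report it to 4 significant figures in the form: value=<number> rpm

Convert throughput: Q = 211.8 kg/h = 211.8/3600 = 0.0588333 kg/s
t_res = M / Q_s = 7.49 ÷ 0.0588333 = 127.309 s
Convert to metres: D = 0.111 m, h = 0.00671 m
Allowable rise: ΔT_a = T_lim − T_in = 262.9 − 231.7 = 31.2 K
γ̇_max² = ΔT_a·ρ·cp / (η·t_res) = [31.2 × 948 × 2010] / [3370 × 127.309] = 138.57 s⁻²
γ̇_max = sqrt(138.57) = 11.7716 s⁻¹
N_max = γ̇_max·h / (π·D) = 11.7716 · 0.00671 / (π · 0.111) = 0.226509 rev/s = 13.5905 rpm

value=13.59 rpm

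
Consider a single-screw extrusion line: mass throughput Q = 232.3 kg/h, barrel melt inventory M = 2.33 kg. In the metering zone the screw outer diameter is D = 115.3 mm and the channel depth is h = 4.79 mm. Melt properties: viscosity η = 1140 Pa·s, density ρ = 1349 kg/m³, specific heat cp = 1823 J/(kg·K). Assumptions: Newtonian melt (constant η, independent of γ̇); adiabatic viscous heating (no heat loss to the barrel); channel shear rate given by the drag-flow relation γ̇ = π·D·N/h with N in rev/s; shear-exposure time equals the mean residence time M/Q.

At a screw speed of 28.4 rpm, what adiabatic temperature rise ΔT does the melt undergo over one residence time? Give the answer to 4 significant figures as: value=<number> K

Convert throughput: Q = 232.3 kg/h = 232.3/3600 = 0.0645278 kg/s
Mean residence time: t_res = M/Q_s = 2.33 kg / 0.0645278 kg/s = 36.1085 s
Geometry in metres: D = 115.3 mm → 0.1153 m, h = 4.79 mm → 0.00479 m; screw speed N = 28.4 rpm = 0.473333 rev/s
γ̇ = π·D·N / h = π · 0.1153 · 0.473333 / 0.00479 = 35.794 s⁻¹
Adiabatic rise: ΔT = η γ̇² t_res / (ρ cp) = 1140·(35.794)²·36.1085 / (1349·1823) = 21.4455 K

value=21.45 K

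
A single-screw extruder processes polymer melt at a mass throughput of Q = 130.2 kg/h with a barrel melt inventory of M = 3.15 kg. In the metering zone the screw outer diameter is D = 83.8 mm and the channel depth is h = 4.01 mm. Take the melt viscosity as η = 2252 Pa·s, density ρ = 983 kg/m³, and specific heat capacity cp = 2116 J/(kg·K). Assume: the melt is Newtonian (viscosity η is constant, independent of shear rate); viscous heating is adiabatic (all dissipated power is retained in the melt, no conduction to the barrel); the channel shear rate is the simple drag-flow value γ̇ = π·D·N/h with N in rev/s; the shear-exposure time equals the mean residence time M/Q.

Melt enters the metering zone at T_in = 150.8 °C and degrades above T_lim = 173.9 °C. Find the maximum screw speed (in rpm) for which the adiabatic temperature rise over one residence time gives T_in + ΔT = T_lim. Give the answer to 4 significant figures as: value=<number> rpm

Throughput in SI: Q_s = 130.2 kg/h ÷ 3600 s/h = 0.0361667 kg/s
Mean residence time: t_res = M/Q_s = 3.15 kg / 0.0361667 kg/s = 87.0968 s
D = 83.8 mm = 0.0838 m;  h = 4.01 mm = 0.00401 m
ΔT_a = T_lim − T_in = 173.9 °C − 150.8 °C = 23.1 K
Invert ΔT = ηγ̇²t_res/(ρcp) for γ̇: γ̇_max² = ΔT_a ρ cp / (η t_res) = 23.1·983·2116 / (2252·87.0968) = 244.969 s⁻²
Take the square root: γ̇_max = √(244.969) = 15.6515 s⁻¹
Solve γ̇ = πDN/h for N: N_max = γ̇_max·h/(π·D) = 15.6515 × 0.00401 / (π × 0.0838) = 0.2384 rev/s = 14.304 rpm

value=14.30 rpm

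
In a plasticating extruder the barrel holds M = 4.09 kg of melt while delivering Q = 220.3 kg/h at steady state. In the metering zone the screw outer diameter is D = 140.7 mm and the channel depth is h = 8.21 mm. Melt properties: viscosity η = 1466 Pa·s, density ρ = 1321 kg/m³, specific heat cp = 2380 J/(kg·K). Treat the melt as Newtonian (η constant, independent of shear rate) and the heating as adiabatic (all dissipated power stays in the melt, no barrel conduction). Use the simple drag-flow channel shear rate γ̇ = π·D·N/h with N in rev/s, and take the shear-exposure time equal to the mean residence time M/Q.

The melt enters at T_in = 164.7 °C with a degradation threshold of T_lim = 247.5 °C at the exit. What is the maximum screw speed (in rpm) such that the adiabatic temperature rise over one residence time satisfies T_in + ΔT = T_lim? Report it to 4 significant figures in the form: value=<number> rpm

value=57.44 rpm

Throughput in SI: Q_s = 220.3 kg/h ÷ 3600 s/h = 0.0611944 kg/s
t_res = M / Q_s = 4.09 / 0.0611944 = 66.8361 s
Geometry in SI: D = 140.7 mm → 0.1407 m, h = 8.21 mm → 0.00821 m
Allowable rise: ΔT_a = T_lim − T_in = 247.5 − 164.7 = 82.8 K
γ̇_max² = ΔT_a·ρ·cp/(η·t_res) = 82.8·1321·2380/(1466·66.8361) = 2656.84 s⁻²
γ̇_max = √2656.84 = 51.5445 s⁻¹
Solve γ̇ = πDN/h for N: N_max = γ̇_max·h/(π·D) = 51.5445 × 0.00821 / (π × 0.1407) = 0.957374 rev/s = 57.4424 rpm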